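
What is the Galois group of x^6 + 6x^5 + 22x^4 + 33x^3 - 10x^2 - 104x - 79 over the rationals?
S_6 (also written S6)

The polynomial f is an irreducible sextic over Q, so G = Gal(f/Q) is one of the 16 transitive subgroups 6T1, ..., 6T16 of S_6. The discriminant of f is 98450382354821, which is not a perfect square, so G is not contained in A_6. The transitive groups of degree 6 not contained in A_6 are: C_6 (6T1, order 6), S_3 (6T2, order 6), D_6 (6T3, order 12), C_3 x S_3 (6T5, order 18), A_4 x C_2 (6T6, order 24), S_4 (6T8, order 24), S_3 x S_3 (6T9, order 36), S_4 x C_2 (6T11, order 48), (S_3 x S_3) : C_2 (6T13, order 72), PGL(2,5) (6T14, order 120), S_6 (6T16, order 720). By Dedekind's theorem, for a prime p not dividing disc(f) the degrees of the irreducible factors of f mod p form the cycle type of an element of G. Factoring f modulo the 6 such primes p <= 17 (skipping 7, which divides the discriminant), each new pattern first appears at: mod 2: f = (x^6 + x^3 + 1), pattern 6; mod 5: f = (x + 3)(x^5 + 3x^4 + 3x^3 + 4x^2 + 3x + 2), pattern 5+1; mod 17: f = (x + 4)(x^2 + 9x + 11)(x^3 + 10x^2 + 15x + 4), pattern 3+2+1. No other pattern occurs in this range, so the set of observed cycle types is {6, 5+1, 3+2+1}. Among the candidates above, the only group containing elements of all these cycle types is S_6 (6T16); every other candidate lacks at least one of them. Hence G = S_6 (6T16), of order 720.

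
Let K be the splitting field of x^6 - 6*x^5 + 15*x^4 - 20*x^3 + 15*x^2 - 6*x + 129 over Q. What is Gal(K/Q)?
D_6 (also written D6)

The polynomial f is an irreducible sextic over Q, so G = Gal(f/Q) is one of the 16 transitive subgroups 6T1, ..., 6T16 of S_6. The discriminant of f is -1603087953297408, which is not a perfect square, so G is not contained in A_6. The transitive groups of degree 6 not contained in A_6 are: C_6 (6T1, order 6), S_3 (6T2, order 6), D_6 (6T3, order 12), C_3 x S_3 (6T5, order 18), A_4 x C_2 (6T6, order 24), S_4 (6T8, order 24), S_3 x S_3 (6T9, order 36), S_4 x C_2 (6T11, order 48), (S_3 x S_3) : C_2 (6T13, order 72), PGL(2,5) (6T14, order 120), S_6 (6T16, order 720). By Dedekind's theorem, for a prime p not dividing disc(f) the degrees of the irreducible factors of f mod p form the cycle type of an element of G. Factoring f modulo the 79 such primes p <= 419 (skipping 2, 3, which divide the discriminant), each new pattern first appears at: mod 5: f = (x^2 + 2x + 4)(x^2 + 3x + 3)(x^2 + 4x + 2), pattern 2+2+2; mod 7: f = (x^6 + x^5 + x^4 + x^3 + x^2 + x + 3), pattern 6; mod 11: f = (x + 3)(x + 6)(x^2 + 2x + 2)(x^2 + 5x + 10), pattern 2+2+1+1; mod 19: f = (x^3 + 16x^2 + 3x + 8)(x^3 + 16x^2 + 3x + 9), pattern 3+3; mod 43: f = (x)(x + 5)(x + 6)(x + 35)(x + 36)(x + 41), pattern 1+1+1+1+1+1. No other pattern occurs in this range, so the set of observed cycle types is {2+2+2, 6, 2+2+1+1, 3+3, 1+1+1+1+1+1}. The candidates containing elements of all these cycle types are D_6 (6T3) of order 12, A_4 x C_2 (6T6) of order 24, S_3 x S_3 (6T9) of order 36, S_4 x C_2 (6T11) of order 48, (S_3 x S_3) : C_2 (6T13) of order 72, PGL(2,5) (6T14) of order 120, S_6 (6T16) of order 720; the others are excluded. The observed types are precisely the cycle types that occur in D_6 (6T3). Each of the other remaining candidates has further cycle types, and by the Chebotarev density theorem the matching factorization patterns would occur for a proportion of primes equal to their share of the group: A_4 x C_2 (6T6) additionally contains elements of type 2+1+1+1+1 (3 of its 24 elements, about 12% of primes); S_3 x S_3 (6T9) additionally contains elements of type 3+1+1+1 (4 of its 36 elements, about 11% of primes); S_4 x C_2 (6T11) additionally contains elements of type 4+2, 4+1+1, 2+1+1+1+1 (15 of its 48 elements, about 31% of primes); (S_3 x S_3) : C_2 (6T13) additionally contains elements of type 4+2, 3+2+1, 3+1+1+1, 2+1+1+1+1 (40 of its 72 elements, about 56% of primes); PGL(2,5) (6T14) additionally contains elements of type 5+1, 4+1+1 (54 of its 120 elements, about 45% of primes); S_6 (6T16) additionally contains elements of type 5+1, 4+2, 4+1+1, 3+2+1, 3+1+1+1, 2+1+1+1+1 (499 of its 720 elements, about 69% of primes). None of the 79 primes tested shows any such pattern (for each of these groups the chance of that is below 10^-4), which rules them out. Hence G = D_6 (6T3), of order 12.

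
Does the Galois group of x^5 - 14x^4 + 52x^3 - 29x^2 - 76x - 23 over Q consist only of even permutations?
The polynomial is irreducible of degree 5 over Q. Its discriminant is 1012703329 = 31823^2, a perfect square. A Galois group lies in the alternating group exactly when the discriminant is a square in Q, so the Galois group (C_5) is contained in A_5.

Yes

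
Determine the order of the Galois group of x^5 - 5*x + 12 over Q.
10

The degree of the splitting field over Q equals the order of the Galois group, so first determine the group. The polynomial f is an irreducible quintic over Q, so G = Gal(f/Q) is a transitive subgroup of S_5: one of C_5 (5T1, order 5), D_5 (5T2, order 10), F_20 (5T3, order 20), A_5 (5T4, order 60) or S_5 (5T5, order 120). The discriminant of f is 64000000 = 8000^2, a perfect square, so G is contained in A_5. The transitive groups of degree 5 contained in A_5 are: C_5 (5T1, order 5), D_5 (5T2, order 10), A_5 (5T4, order 60). By Dedekind's theorem, for a prime p not dividing disc(f) the degrees of the irreducible factors of f mod p form the cycle type of an element of G. Factoring f modulo the 23 such primes p <= 97 (skipping 2, 5, which divide the discriminant), each new pattern first appears at: mod 3: f = (x)(x^2 + x + 2)(x^2 + 2x + 2), pattern 2+2+1; mod 7: f = (x^5 + 2x + 5), pattern 5. No other pattern occurs in this range, so the set of observed cycle types is {2+2+1, 5}. The candidates containing elements of all these cycle types are D_5 (5T2) of order 10, A_5 (5T4) of order 60; the others are excluded. The observed types are precisely the cycle types that occur in D_5 (5T2) (apart from the identity). Each of the other remaining candidates has further cycle types, and by the Chebotarev density theorem the matching factorization patterns would occur for a proportion of primes equal to their share of the group: A_5 (5T4) additionally contains elements of type 3+1+1 (20 of its 60 elements, about 33% of primes). None of the 23 primes tested shows any such pattern (for each of these groups the chance of that is below 10^-4), which rules them out. Hence G = D_5 (5T2), of order 10. The Galois group D_5 (5T2) has order 10, so the splitting field has degree 10 over Q.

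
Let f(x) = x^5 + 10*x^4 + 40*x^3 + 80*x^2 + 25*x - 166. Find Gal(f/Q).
A_5 (order 60)

The polynomial f is an irreducible quintic over Q, so G = Gal(f/Q) is a transitive subgroup of S_5: one of C_5 (5T1, order 5), D_5 (5T2, order 10), F_20 (5T3, order 20), A_5 (5T4, order 60) or S_5 (5T5, order 120). The discriminant of f is 58564000000 = 242000^2, a perfect square, so G is contained in A_5. The transitive groups of degree 5 contained in A_5 are: C_5 (5T1, order 5), D_5 (5T2, order 10), A_5 (5T4, order 60). By Dedekind's theorem, for a prime p not dividing disc(f) the degrees of the irreducible factors of f mod p form the cycle type of an element of G. Factoring f modulo the 3 such primes p <= 13 (skipping 2, 5, 11, which divide the discriminant), each new pattern first appears at: mod 3: f = (x^5 + x^4 + x^3 + 2x^2 + x + 2), pattern 5; mod 13: f = (x + 7)(x + 9)(x^3 + 7x^2 + 8x + 5), pattern 3+1+1. No other pattern occurs in this range, so the set of observed cycle types is {5, 3+1+1}. Among the candidates above, the only group containing elements of all these cycle types is A_5 (5T4) — each of C_5 (5T1), D_5 (5T2) lacks at least one of them. Hence G = A_5 (5T4), of order 60.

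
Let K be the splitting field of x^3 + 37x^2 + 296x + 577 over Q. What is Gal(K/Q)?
3T1: C_3

The polynomial is an irreducible cubic over Q and its discriminant is 4060225 = 2015^2, a perfect square. For an irreducible cubic, a square discriminant forces the Galois group to be A_3, the cyclic group of order 3.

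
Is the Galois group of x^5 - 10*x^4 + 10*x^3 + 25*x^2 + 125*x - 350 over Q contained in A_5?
No

The polynomial is irreducible of degree 5 over Q. Its discriminant is 20389376953125, which is not a perfect square. A Galois group lies in the alternating group exactly when the discriminant is a square in Q, so the Galois group (F_20) is not contained in A_5.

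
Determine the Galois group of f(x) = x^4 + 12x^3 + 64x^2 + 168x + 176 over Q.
The polynomial is an irreducible quartic over Q and its discriminant is 512000, which is not a perfect square, so the Galois group is not contained in A_4. The resolvent cubic y^3 - 64*y^2 + 1312*y - 8512 has exactly one rational root, so the Galois group is C_4 or D_4. The quartic becomes reducible over Q(sqrt(disc)), so the group is C_4.

C_4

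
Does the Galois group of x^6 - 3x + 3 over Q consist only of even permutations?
The polynomial is irreducible of degree 6 over Q. Its discriminant is -9059283, which is not a perfect square. A Galois group lies in the alternating group exactly when the discriminant is a square in Q, so the Galois group ((S_3 x S_3) : C_2) is not contained in A_6.

No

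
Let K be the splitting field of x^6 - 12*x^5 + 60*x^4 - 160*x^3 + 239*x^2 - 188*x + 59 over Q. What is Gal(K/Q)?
The polynomial f is an irreducible sextic over Q, so G = Gal(f/Q) is one of the 16 transitive subgroups 6T1, ..., 6T16 of S_6. The discriminant of f is 33856 = 184^2, a perfect square, so G is contained in A_6. The transitive groups of degree 6 contained in A_6 are: A_4 (6T4, order 12), S_4 (6T7, order 24), (C_3 x C_3) : C_4 (6T10, order 36), PSL(2,5) (6T12, order 60), A_6 (6T15, order 360). By Dedekind's theorem, for a prime p not dividing disc(f) the degrees of the irreducible factors of f mod p form the cycle type of an element of G. Factoring f modulo the 79 such primes p <= 419 (skipping 2, 23, which divide the discriminant), each new pattern first appears at: mod 3: f = (x^3 + x^2 + x + 2)(x^3 + 2x^2 + 1), pattern 3+3; mod 5: f = (x^2 + x + 2)(x^4 + 2x^3 + x^2 + 2), pattern 4+2; mod 19: f = (x + 3)(x + 12)(x^2 + 5x + 1)(x^2 + 6x + 18), pattern 2+2+1+1; mod 223: f = (x + 14)(x + 55)(x + 76)(x + 143)(x + 164)(x + 205), pattern 1+1+1+1+1+1. No other pattern occurs in this range, so the set of observed cycle types is {3+3, 4+2, 2+2+1+1, 1+1+1+1+1+1}. The candidates containing elements of all these cycle types are S_4 (6T7) of order 24, (C_3 x C_3) : C_4 (6T10) of order 36, A_6 (6T15) of order 360; the others are excluded. The observed types are precisely the cycle types that occur in S_4 (6T7). Each of the other remaining candidates has further cycle types, and by the Chebotarev density theorem the matching factorization patterns would occur for a proportion of primes equal to their share of the group: (C_3 x C_3) : C_4 (6T10) additionally contains elements of type 3+1+1+1 (4 of its 36 elements, about 11% of primes); A_6 (6T15) additionally contains elements of type 5+1, 3+1+1+1 (184 of its 360 elements, about 51% of primes). None of the 79 primes tested shows any such pattern (for each of these groups the chance of that is below 10^-4), which rules them out. Hence G = S_4 (6T7), of order 24.

6T7: S_4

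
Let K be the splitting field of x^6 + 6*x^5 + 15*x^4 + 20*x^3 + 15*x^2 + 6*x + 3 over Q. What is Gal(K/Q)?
6T3: D_6

The polynomial f is an irreducible sextic over Q, so G = Gal(f/Q) is one of the 16 transitive subgroups 6T1, ..., 6T16 of S_6. The discriminant of f is -1492992, which is not a perfect square, so G is not contained in A_6. The transitive groups of degree 6 not contained in A_6 are: C_6 (6T1, order 6), S_3 (6T2, order 6), D_6 (6T3, order 12), C_3 x S_3 (6T5, order 18), A_4 x C_2 (6T6, order 24), S_4 (6T8, order 24), S_3 x S_3 (6T9, order 36), S_4 x C_2 (6T11, order 48), (S_3 x S_3) : C_2 (6T13, order 72), PGL(2,5) (6T14, order 120), S_6 (6T16, order 720). By Dedekind's theorem, for a prime p not dividing disc(f) the degrees of the irreducible factors of f mod p form the cycle type of an element of G. Factoring f modulo the 79 such primes p <= 419 (skipping 2, 3, which divide the discriminant), each new pattern first appears at: mod 5: f = (x^2 + 2)(x^2 + 2x + 4)(x^2 + 4x + 1), pattern 2+2+2; mod 7: f = (x^6 + 6x^5 + x^4 + 6x^3 + x^2 + 6x + 3), pattern 6; mod 11: f = (x + 3)(x + 10)(x^2 + 3)(x^2 + 4x + 7), pattern 2+2+1+1; mod 19: f = (x^3 + 3x^2 + 3x + 7)(x^3 + 3x^2 + 3x + 14), pattern 3+3; mod 43: f = (x + 4)(x + 19)(x + 22)(x + 23)(x + 26)(x + 41), pattern 1+1+1+1+1+1. No other pattern occurs in this range, so the set of observed cycle types is {2+2+2, 6, 2+2+1+1, 3+3, 1+1+1+1+1+1}. The candidates containing elements of all these cycle types are D_6 (6T3) of order 12, A_4 x C_2 (6T6) of order 24, S_3 x S_3 (6T9) of order 36, S_4 x C_2 (6T11) of order 48, (S_3 x S_3) : C_2 (6T13) of order 72, PGL(2,5) (6T14) of order 120, S_6 (6T16) of order 720; the others are excluded. The observed types are precisely the cycle types that occur in D_6 (6T3). Each of the other remaining candidates has further cycle types, and by the Chebotarev density theorem the matching factorization patterns would occur for a proportion of primes equal to their share of the group: A_4 x C_2 (6T6) additionally contains elements of type 2+1+1+1+1 (3 of its 24 elements, about 12% of primes); S_3 x S_3 (6T9) additionally contains elements of type 3+1+1+1 (4 of its 36 elements, about 11% of primes); S_4 x C_2 (6T11) additionally contains elements of type 4+2, 4+1+1, 2+1+1+1+1 (15 of its 48 elements, about 31% of primes); (S_3 x S_3) : C_2 (6T13) additionally contains elements of type 4+2, 3+2+1, 3+1+1+1, 2+1+1+1+1 (40 of its 72 elements, about 56% of primes); PGL(2,5) (6T14) additionally contains elements of type 5+1, 4+1+1 (54 of its 120 elements, about 45% of primes); S_6 (6T16) additionally contains elements of type 5+1, 4+2, 4+1+1, 3+2+1, 3+1+1+1, 2+1+1+1+1 (499 of its 720 elements, about 69% of primes). None of the 79 primes tested shows any such pattern (for each of these groups the chance of that is below 10^-4), which rules them out. Hence G = D_6 (6T3), of order 12.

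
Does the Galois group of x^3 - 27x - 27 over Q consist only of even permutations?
Yes

The polynomial is irreducible of degree 3 over Q. Its discriminant is 59049 = 243^2, a perfect square. A Galois group lies in the alternating group exactly when the discriminant is a square in Q, so the Galois group (C_3) is contained in A_3.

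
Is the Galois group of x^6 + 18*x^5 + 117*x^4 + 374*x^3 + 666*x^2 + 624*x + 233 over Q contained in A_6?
The polynomial is irreducible of degree 6 over Q. Its discriminant is -30366624190464, which is not a perfect square. A Galois group lies in the alternating group exactly when the discriminant is a square in Q, so the Galois group (A_4 x C_2) is not contained in A_6.

No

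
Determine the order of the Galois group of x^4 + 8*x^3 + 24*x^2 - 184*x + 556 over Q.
The degree of the splitting field over Q equals the order of the Galois group, so first determine the group. The polynomial is an irreducible quartic over Q and its discriminant is 176319369216 = 419904^2, a perfect square, so the Galois group is contained in A_4. The resolvent cubic y^3 - 24*y^2 - 3696*y - 16064 is irreducible over Q. An irreducible resolvent with square discriminant gives A_4. The Galois group A_4 (4T4) has order 12, so the splitting field has degree 12 over Q.

12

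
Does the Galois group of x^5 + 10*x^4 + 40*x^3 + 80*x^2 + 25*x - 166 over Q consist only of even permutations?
The polynomial is irreducible of degree 5 over Q. Its discriminant is 58564000000 = 242000^2, a perfect square. A Galois group lies in the alternating group exactly when the discriminant is a square in Q, so the Galois group (A_5) is contained in A_5.

Yes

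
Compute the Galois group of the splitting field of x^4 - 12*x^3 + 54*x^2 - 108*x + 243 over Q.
4T3: D_4

The polynomial is an irreducible quartic over Q and its discriminant is 1088391168, which is not a perfect square, so the Galois group is not contained in A_4. The resolvent cubic y^3 - 54*y^2 + 324*y + 5832 has exactly one rational root, so the Galois group is C_4 or D_4. The quartic remains irreducible over Q(sqrt(disc)), so the group is D_4.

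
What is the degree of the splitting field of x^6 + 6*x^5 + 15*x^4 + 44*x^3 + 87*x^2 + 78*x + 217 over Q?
18

The degree of the splitting field over Q equals the order of the Galois group, so first determine the group. The polynomial f is an irreducible sextic over Q, so G = Gal(f/Q) is one of the 16 transitive subgroups 6T1, ..., 6T16 of S_6. The discriminant of f is -190210142896128, which is not a perfect square, so G is not contained in A_6. The transitive groups of degree 6 not contained in A_6 are: C_6 (6T1, order 6), S_3 (6T2, order 6), D_6 (6T3, order 12), C_3 x S_3 (6T5, order 18), A_4 x C_2 (6T6, order 24), S_4 (6T8, order 24), S_3 x S_3 (6T9, order 36), S_4 x C_2 (6T11, order 48), (S_3 x S_3) : C_2 (6T13, order 72), PGL(2,5) (6T14, order 120), S_6 (6T16, order 720). By Dedekind's theorem, for a prime p not dividing disc(f) the degrees of the irreducible factors of f mod p form the cycle type of an element of G. Factoring f modulo the 33 such primes p <= 149 (skipping 2, 3, which divide the discriminant), each new pattern first appears at: mod 5: f = (x^6 + x^5 + 4x^3 + 2x^2 + 3x + 2), pattern 6; mod 7: f = (x)(x + 4)(x + 6)(x^3 + 3x^2 + 3x + 5), pattern 3+1+1+1; mod 17: f = (x^2 + 10)(x^2 + 11x + 4)(x^2 + 12x + 5), pattern 2+2+2; mod 19: f = (x^3 + 3x^2 + 3x + 10)(x^3 + 3x^2 + 3x + 16), pattern 3+3; mod 73: f = (x + 12)(x + 14)(x + 16)(x + 30)(x + 32)(x + 48), pattern 1+1+1+1+1+1. No other pattern occurs in this range, so the set of observed cycle types is {6, 3+1+1+1, 2+2+2, 3+3, 1+1+1+1+1+1}. The candidates containing elements of all these cycle types are C_3 x S_3 (6T5) of order 18, S_3 x S_3 (6T9) of order 36, (S_3 x S_3) : C_2 (6T13) of order 72, S_6 (6T16) of order 720; the others are excluded. The observed types are precisely the cycle types that occur in C_3 x S_3 (6T5). Each of the other remaining candidates has further cycle types, and by the Chebotarev density theorem the matching factorization patterns would occur for a proportion of primes equal to their share of the group: S_3 x S_3 (6T9) additionally contains elements of type 2+2+1+1 (9 of its 36 elements, about 25% of primes); (S_3 x S_3) : C_2 (6T13) additionally contains elements of type 4+2, 3+2+1, 2+2+1+1, 2+1+1+1+1 (45 of its 72 elements, about 62% of primes); S_6 (6T16) additionally contains elements of type 5+1, 4+2, 4+1+1, 3+2+1, 2+2+1+1, 2+1+1+1+1 (504 of its 720 elements, about 70% of primes). None of the 33 primes tested shows any such pattern (for each of these groups the chance of that is below 10^-4), which rules them out. Hence G = C_3 x S_3 (6T5), of order 18. The Galois group C_3 x S_3 (6T5) has order 18, so the splitting field has degree 18 over Q.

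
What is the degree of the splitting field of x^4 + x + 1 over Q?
24

The degree of the splitting field over Q equals the order of the Galois group, so first determine the group. The polynomial is an irreducible quartic over Q and its discriminant is 229, which is not a perfect square, so the Galois group is not contained in A_4. The resolvent cubic y^3 - 4*y - 1 is irreducible over Q. An irreducible resolvent with non-square discriminant gives S_4. The Galois group S_4 (4T5) has order 24, so the splitting field has degree 24 over Q.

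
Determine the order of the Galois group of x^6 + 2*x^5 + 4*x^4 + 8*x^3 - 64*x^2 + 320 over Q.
36

The degree of the splitting field over Q equals the order of the Galois group, so first determine the group. The polynomial f is an irreducible sextic over Q, so G = Gal(f/Q) is one of the 16 transitive subgroups 6T1, ..., 6T16 of S_6. The discriminant of f is 564385546240000 = 23756800^2, a perfect square, so G is contained in A_6. The transitive groups of degree 6 contained in A_6 are: A_4 (6T4, order 12), S_4 (6T7, order 24), (C_3 x C_3) : C_4 (6T10, order 36), PSL(2,5) (6T12, order 60), A_6 (6T15, order 360). By Dedekind's theorem, for a prime p not dividing disc(f) the degrees of the irreducible factors of f mod p form the cycle type of an element of G. Factoring f modulo the 19 such primes p <= 79 (skipping 2, 5, 29, which divide the discriminant), each new pattern first appears at: mod 3: f = (x^2 + 1)(x^4 + 2x^3 + 2), pattern 4+2; mod 11: f = (x^3 + 5x^2 + 9x + 3)(x^3 + 8x^2 + 10x + 4), pattern 3+3; mod 19: f = (x + 3)(x + 5)(x^2 + 5x + 15)(x^2 + 8x + 1), pattern 2+2+1+1; mod 61: f = (x + 9)(x + 23)(x + 56)(x^3 + 36x^2 + 22x + 38), pattern 3+1+1+1. No other pattern occurs in this range, so the set of observed cycle types is {4+2, 3+3, 2+2+1+1, 3+1+1+1}. The candidates containing elements of all these cycle types are (C_3 x C_3) : C_4 (6T10) of order 36, A_6 (6T15) of order 360; the others are excluded. The observed types are precisely the cycle types that occur in (C_3 x C_3) : C_4 (6T10) (apart from the identity). Each of the other remaining candidates has further cycle types, and by the Chebotarev density theorem the matching factorization patterns would occur for a proportion of primes equal to their share of the group: A_6 (6T15) additionally contains elements of type 5+1 (144 of its 360 elements, about 40% of primes). None of the 19 primes tested shows any such pattern (for each of these groups the chance of that is below 10^-4), which rules them out. Hence G = (C_3 x C_3) : C_4 (6T10), of order 36. The Galois group (C_3 x C_3) : C_4 (6T10) has order 36, so the splitting field has degree 36 over Q.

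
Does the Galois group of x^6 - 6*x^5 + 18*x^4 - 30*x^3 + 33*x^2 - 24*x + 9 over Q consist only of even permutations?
No

The polynomial is irreducible of degree 6 over Q. Its discriminant is -16003008, which is not a perfect square. A Galois group lies in the alternating group exactly when the discriminant is a square in Q, so the Galois group (PGL(2,5)) is not contained in A_6.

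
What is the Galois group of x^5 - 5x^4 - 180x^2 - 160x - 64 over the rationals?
The polynomial f is an irreducible quintic over Q, so G = Gal(f/Q) is a transitive subgroup of S_5: one of C_5 (5T1, order 5), D_5 (5T2, order 10), F_20 (5T3, order 20), A_5 (5T4, order 60) or S_5 (5T5, order 120). The discriminant of f is 681836544000000 = 26112000^2, a perfect square, so G is contained in A_5. The transitive groups of degree 5 contained in A_5 are: C_5 (5T1, order 5), D_5 (5T2, order 10), A_5 (5T4, order 60). By Dedekind's theorem, for a prime p not dividing disc(f) the degrees of the irreducible factors of f mod p form the cycle type of an element of G. Factoring f modulo the 23 such primes p <= 103 (skipping 2, 3, 5, 17, which divide the discriminant), each new pattern first appears at: mod 7: f = (x^5 + 2x^4 + 2x^2 + x + 6), pattern 5; mod 29: f = (x + 16)(x^2 + 15x + 22)(x^2 + 22x + 13), pattern 2+2+1. No other pattern occurs in this range, so the set of observed cycle types is {5, 2+2+1}. The candidates containing elements of all these cycle types are D_5 (5T2) of order 10, A_5 (5T4) of order 60; the others are excluded. The observed types are precisely the cycle types that occur in D_5 (5T2) (apart from the identity). Each of the other remaining candidates has further cycle types, and by the Chebotarev density theorem the matching factorization patterns would occur for a proportion of primes equal to their share of the group: A_5 (5T4) additionally contains elements of type 3+1+1 (20 of its 60 elements, about 33% of primes). None of the 23 primes tested shows any such pattern (for each of these groups the chance of that is below 10^-4), which rules them out. Hence G = D_5 (5T2), of order 10.

5T2: D_5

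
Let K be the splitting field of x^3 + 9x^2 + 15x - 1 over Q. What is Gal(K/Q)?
The polynomial is an irreducible cubic over Q and its discriminant is 5184 = 72^2, a perfect square. For an irreducible cubic, a square discriminant forces the Galois group to be A_3, the cyclic group of order 3.

C_3 (order 3)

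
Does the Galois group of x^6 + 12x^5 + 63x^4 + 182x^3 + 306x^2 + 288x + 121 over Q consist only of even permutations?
No

The polynomial is irreducible of degree 6 over Q. Its discriminant is -16003008, which is not a perfect square. A Galois group lies in the alternating group exactly when the discriminant is a square in Q, so the Galois group (PGL(2,5)) is not contained in A_6.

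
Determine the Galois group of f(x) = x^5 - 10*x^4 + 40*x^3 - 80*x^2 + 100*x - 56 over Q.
The polynomial f is an irreducible quintic over Q, so G = Gal(f/Q) is a transitive subgroup of S_5: one of C_5 (5T1, order 5), D_5 (5T2, order 10), F_20 (5T3, order 20), A_5 (5T4, order 60) or S_5 (5T5, order 120). The discriminant of f is 1024000000 = 32000^2, a perfect square, so G is contained in A_5. The transitive groups of degree 5 contained in A_5 are: C_5 (5T1, order 5), D_5 (5T2, order 10), A_5 (5T4, order 60). By Dedekind's theorem, for a prime p not dividing disc(f) the degrees of the irreducible factors of f mod p form the cycle type of an element of G. Factoring f modulo the 2 such primes p <= 7 (skipping 2, 5, which divide the discriminant), each new pattern first appears at: mod 3: f = (x^5 + 2x^4 + x^3 + x^2 + x + 1), pattern 5; mod 7: f = (x)(x + 1)(x^3 + 3x^2 + 2x + 2), pattern 3+1+1. No other pattern occurs in this range, so the set of observed cycle types is {5, 3+1+1}. Among the candidates above, the only group containing elements of all these cycle types is A_5 (5T4) — each of C_5 (5T1), D_5 (5T2) lacks at least one of them. Hence G = A_5 (5T4), of order 60.

5T4: A_5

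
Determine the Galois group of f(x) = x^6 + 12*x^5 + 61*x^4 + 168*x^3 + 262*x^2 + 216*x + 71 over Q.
A_4, A_4 acting on 6 points

The polynomial f is an irreducible sextic over Q, so G = Gal(f/Q) is one of the 16 transitive subgroups 6T1, ..., 6T16 of S_6. The discriminant of f is 153664 = 392^2, a perfect square, so G is contained in A_6. The transitive groups of degree 6 contained in A_6 are: A_4 (6T4, order 12), S_4 (6T7, order 24), (C_3 x C_3) : C_4 (6T10, order 36), PSL(2,5) (6T12, order 60), A_6 (6T15, order 360). By Dedekind's theorem, for a prime p not dividing disc(f) the degrees of the irreducible factors of f mod p form the cycle type of an element of G. Factoring f modulo the 33 such primes p <= 149 (skipping 2, 7, which divide the discriminant), each new pattern first appears at: mod 3: f = (x^3 + 2x + 1)(x^3 + 2x + 2), pattern 3+3; mod 13: f = (x + 8)(x + 9)(x^2 + 4x + 9)(x^2 + 4x + 10), pattern 2+2+1+1. No other pattern occurs in this range, so the set of observed cycle types is {3+3, 2+2+1+1}. The candidates containing elements of all these cycle types are A_4 (6T4) of order 12, S_4 (6T7) of order 24, (C_3 x C_3) : C_4 (6T10) of order 36, PSL(2,5) (6T12) of order 60, A_6 (6T15) of order 360; the others are excluded. The observed types are precisely the cycle types that occur in A_4 (6T4) (apart from the identity). Each of the other remaining candidates has further cycle types, and by the Chebotarev density theorem the matching factorization patterns would occur for a proportion of primes equal to their share of the group: S_4 (6T7) additionally contains elements of type 4+2 (6 of its 24 elements, about 25% of primes); (C_3 x C_3) : C_4 (6T10) additionally contains elements of type 4+2, 3+1+1+1 (22 of its 36 elements, about 61% of primes); PSL(2,5) (6T12) additionally contains elements of type 5+1 (24 of its 60 elements, about 40% of primes); A_6 (6T15) additionally contains elements of type 5+1, 4+2, 3+1+1+1 (274 of its 360 elements, about 76% of primes). None of the 33 primes tested shows any such pattern (for each of these groups the chance of that is below 10^-4), which rules them out. Hence G = A_4 (6T4), of order 12.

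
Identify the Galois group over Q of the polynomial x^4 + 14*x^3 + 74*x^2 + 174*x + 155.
The polynomial is an irreducible quartic over Q and its discriminant is 3136 = 56^2, a perfect square, so the Galois group is contained in A_4. The resolvent cubic y^3 - 74*y^2 + 1816*y - 14776 is irreducible over Q. An irreducible resolvent with square discriminant gives A_4.

A_4, the alternating group on 4 letters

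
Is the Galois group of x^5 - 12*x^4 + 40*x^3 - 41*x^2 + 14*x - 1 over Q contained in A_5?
Yes

The polynomial is irreducible of degree 5 over Q. Its discriminant is 7745089 = 2783^2, a perfect square. A Galois group lies in the alternating group exactly when the discriminant is a square in Q, so the Galois group (C_5) is contained in A_5.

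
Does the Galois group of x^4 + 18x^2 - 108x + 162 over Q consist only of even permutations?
The polynomial is irreducible of degree 4 over Q. Its discriminant is 1224440064 = 34992^2, a perfect square. A Galois group lies in the alternating group exactly when the discriminant is a square in Q, so the Galois group (V_4) is contained in A_4.

Yes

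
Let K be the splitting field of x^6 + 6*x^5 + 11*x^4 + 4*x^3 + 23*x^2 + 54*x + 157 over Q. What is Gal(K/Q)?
The polynomial f is an irreducible sextic over Q, so G = Gal(f/Q) is one of the 16 transitive subgroups 6T1, ..., 6T16 of S_6. The discriminant of f is -5497558138880000, which is not a perfect square, so G is not contained in A_6. The transitive groups of degree 6 not contained in A_6 are: C_6 (6T1, order 6), S_3 (6T2, order 6), D_6 (6T3, order 12), C_3 x S_3 (6T5, order 18), A_4 x C_2 (6T6, order 24), S_4 (6T8, order 24), S_3 x S_3 (6T9, order 36), S_4 x C_2 (6T11, order 48), (S_3 x S_3) : C_2 (6T13, order 72), PGL(2,5) (6T14, order 120), S_6 (6T16, order 720). By Dedekind's theorem, for a prime p not dividing disc(f) the degrees of the irreducible factors of f mod p form the cycle type of an element of G. Factoring f modulo the 22 such primes p <= 89 (skipping 2, 5, which divide the discriminant), each new pattern first appears at: mod 3: f = (x^3 + x^2 + 2x + 1)(x^3 + 2x^2 + x + 1), pattern 3+3; mod 7: f = (x^2 + 2)(x^2 + 2x + 2)(x^2 + 4x + 6), pattern 2+2+2; mod 13: f = (x + 6)(x + 9)(x^4 + 4x^3 + x^2 + 7x + 7), pattern 4+1+1; mod 43: f = (x + 20)(x + 25)(x^2 + 2x + 17)(x^2 + 2x + 41), pattern 2+2+1+1. No other pattern occurs in this range, so the set of observed cycle types is {3+3, 2+2+2, 4+1+1, 2+2+1+1}. The candidates containing elements of all these cycle types are S_4 (6T8) of order 24, S_4 x C_2 (6T11) of order 48, PGL(2,5) (6T14) of order 120, S_6 (6T16) of order 720; the others are excluded. The observed types are precisely the cycle types that occur in S_4 (6T8) (apart from the identity). Each of the other remaining candidates has further cycle types, and by the Chebotarev density theorem the matching factorization patterns would occur for a proportion of primes equal to their share of the group: S_4 x C_2 (6T11) additionally contains elements of type 6, 4+2, 2+1+1+1+1 (17 of its 48 elements, about 35% of primes); PGL(2,5) (6T14) additionally contains elements of type 6, 5+1 (44 of its 120 elements, about 37% of primes); S_6 (6T16) additionally contains elements of type 6, 5+1, 4+2, 3+2+1, 3+1+1+1, 2+1+1+1+1 (529 of its 720 elements, about 73% of primes). None of the 22 primes tested shows any such pattern (for each of these groups the chance of that is below 10^-4), which rules them out. Hence G = S_4 (6T8), of order 24.

S_4 (order 24)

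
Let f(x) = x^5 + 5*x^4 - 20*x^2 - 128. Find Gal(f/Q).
The polynomial f is an irreducible quintic over Q, so G = Gal(f/Q) is a transitive subgroup of S_5: one of C_5 (5T1, order 5), D_5 (5T2, order 10), F_20 (5T3, order 20), A_5 (5T4, order 60) or S_5 (5T5, order 120). The discriminant of f is 1327104000000 = 1152000^2, a perfect square, so G is contained in A_5. The transitive groups of degree 5 contained in A_5 are: C_5 (5T1, order 5), D_5 (5T2, order 10), A_5 (5T4, order 60). By Dedekind's theorem, for a prime p not dividing disc(f) the degrees of the irreducible factors of f mod p form the cycle type of an element of G. Factoring f modulo the 23 such primes p <= 101 (skipping 2, 3, 5, which divide the discriminant), each new pattern first appears at: mod 7: f = (x^5 + 5x^4 + x^2 + 5), pattern 5; mod 17: f = (x + 14)(x^2 + 3x + 4)(x^2 + 5x + 5), pattern 2+2+1. No other pattern occurs in this range, so the set of observed cycle types is {5, 2+2+1}. The candidates containing elements of all these cycle types are D_5 (5T2) of order 10, A_5 (5T4) of order 60; the others are excluded. The observed types are precisely the cycle types that occur in D_5 (5T2) (apart from the identity). Each of the other remaining candidates has further cycle types, and by the Chebotarev density theorem the matching factorization patterns would occur for a proportion of primes equal to their share of the group: A_5 (5T4) additionally contains elements of type 3+1+1 (20 of its 60 elements, about 33% of primes). None of the 23 primes tested shows any such pattern (for each of these groups the chance of that is below 10^-4), which rules them out. Hence G = D_5 (5T2), of order 10.

D_5 (also written D5)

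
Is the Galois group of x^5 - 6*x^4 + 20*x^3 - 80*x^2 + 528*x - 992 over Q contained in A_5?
The polynomial is irreducible of degree 5 over Q. Its discriminant is 1217507491840000 = 34892800^2, a perfect square. A Galois group lies in the alternating group exactly when the discriminant is a square in Q, so the Galois group (D_5) is contained in A_5.

Yes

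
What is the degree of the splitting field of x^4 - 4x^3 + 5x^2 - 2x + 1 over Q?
4

The degree of the splitting field over Q equals the order of the Galois group, so first determine the group. The polynomial is an irreducible quartic over Q and its discriminant is 144 = 12^2, a perfect square, so the Galois group is contained in A_4. The resolvent cubic y^3 - 5*y^2 + 4*y splits completely over Q, which gives the Klein four-group V_4. The Galois group V_4 (4T2) has order 4, so the splitting field has degree 4 over Q.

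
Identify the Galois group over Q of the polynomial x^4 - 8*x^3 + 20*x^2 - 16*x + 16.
V_4

The polynomial is an irreducible quartic over Q and its discriminant is 589824 = 768^2, a perfect square, so the Galois group is contained in A_4. The resolvent cubic y^3 - 20*y^2 + 64*y splits completely over Q, which gives the Klein four-group V_4.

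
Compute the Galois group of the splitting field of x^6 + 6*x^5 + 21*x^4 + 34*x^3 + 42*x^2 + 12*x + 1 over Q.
PGL(2,5), S_5 acting on 6 points

The polynomial f is an irreducible sextic over Q, so G = Gal(f/Q) is one of the 16 transitive subgroups 6T1, ..., 6T16 of S_6. The discriminant of f is -1024192512, which is not a perfect square, so G is not contained in A_6. The transitive groups of degree 6 not contained in A_6 are: C_6 (6T1, order 6), S_3 (6T2, order 6), D_6 (6T3, order 12), C_3 x S_3 (6T5, order 18), A_4 x C_2 (6T6, order 24), S_4 (6T8, order 24), S_3 x S_3 (6T9, order 36), S_4 x C_2 (6T11, order 48), (S_3 x S_3) : C_2 (6T13, order 72), PGL(2,5) (6T14, order 120), S_6 (6T16, order 720). By Dedekind's theorem, for a prime p not dividing disc(f) the degrees of the irreducible factors of f mod p form the cycle type of an element of G. Factoring f modulo the 21 such primes p <= 89 (skipping 2, 3, 7, which divide the discriminant), each new pattern first appears at: mod 5: f = (x^6 + x^5 + x^4 + 4x^3 + 2x^2 + 2x + 1), pattern 6; mod 11: f = (x + 7)(x^5 + 10x^4 + 6x^3 + 3x^2 + 10x + 8), pattern 5+1; mod 13: f = (x + 1)(x + 12)(x^4 + 6x^3 + 9x^2 + x + 12), pattern 4+1+1; mod 23: f = (x + 14)(x + 20)(x^2 + 2x + 4)(x^2 + 16x + 13), pattern 2+2+1+1; mod 43: f = (x^3 + 22x^2 + 37x + 39)(x^3 + 27x^2 + 35x + 32), pattern 3+3; mod 61: f = (x^2 + 5x + 22)(x^2 + 18x + 52)(x^2 + 44x + 4), pattern 2+2+2. No other pattern occurs in this range, so the set of observed cycle types is {6, 5+1, 4+1+1, 2+2+1+1, 3+3, 2+2+2}. The candidates containing elements of all these cycle types are PGL(2,5) (6T14) of order 120, S_6 (6T16) of order 720; the others are excluded. The observed types are precisely the cycle types that occur in PGL(2,5) (6T14) (apart from the identity). Each of the other remaining candidates has further cycle types, and by the Chebotarev density theorem the matching factorization patterns would occur for a proportion of primes equal to their share of the group: S_6 (6T16) additionally contains elements of type 4+2, 3+2+1, 3+1+1+1, 2+1+1+1+1 (265 of its 720 elements, about 37% of primes). None of the 21 primes tested shows any such pattern (for each of these groups the chance of that is below 10^-4), which rules them out. Hence G = PGL(2,5) (6T14), of order 120.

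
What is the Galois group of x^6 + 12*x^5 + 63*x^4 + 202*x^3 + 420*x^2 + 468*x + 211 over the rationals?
PGL(2,5), S_5 acting on 6 points

The polynomial f is an irreducible sextic over Q, so G = Gal(f/Q) is one of the 16 transitive subgroups 6T1, ..., 6T16 of S_6. The discriminant of f is -28010528989632, which is not a perfect square, so G is not contained in A_6. The transitive groups of degree 6 not contained in A_6 are: C_6 (6T1, order 6), S_3 (6T2, order 6), D_6 (6T3, order 12), C_3 x S_3 (6T5, order 18), A_4 x C_2 (6T6, order 24), S_4 (6T8, order 24), S_3 x S_3 (6T9, order 36), S_4 x C_2 (6T11, order 48), (S_3 x S_3) : C_2 (6T13, order 72), PGL(2,5) (6T14, order 120), S_6 (6T16, order 720). By Dedekind's theorem, for a prime p not dividing disc(f) the degrees of the irreducible factors of f mod p form the cycle type of an element of G. Factoring f modulo the 21 such primes p <= 89 (skipping 2, 3, 7, which divide the discriminant), each new pattern first appears at: mod 5: f = (x^6 + 2x^5 + 3x^4 + 2x^3 + 3x + 1), pattern 6; mod 11: f = (x + 6)(x^5 + 6x^4 + 5x^3 + 7x^2 + 4x + 4), pattern 5+1; mod 13: f = (x + 1)(x + 7)(x^4 + 4x^3 + 11x^2 + 8x + 6), pattern 4+1+1; mod 23: f = (x + 5)(x + 18)(x^2 + 3x + 11)(x^2 + 9x + 4), pattern 2+2+1+1; mod 43: f = (x^3 + 6x^2 + 12x + 39)(x^3 + 6x^2 + 15x + 1), pattern 3+3; mod 61: f = (x^2 + 32x + 5)(x^2 + 50x + 55)(x^2 + 52x + 56), pattern 2+2+2. No other pattern occurs in this range, so the set of observed cycle types is {6, 5+1, 4+1+1, 2+2+1+1, 3+3, 2+2+2}. The candidates containing elements of all these cycle types are PGL(2,5) (6T14) of order 120, S_6 (6T16) of order 720; the others are excluded. The observed types are precisely the cycle types that occur in PGL(2,5) (6T14) (apart from the identity). Each of the other remaining candidates has further cycle types, and by the Chebotarev density theorem the matching factorization patterns would occur for a proportion of primes equal to their share of the group: S_6 (6T16) additionally contains elements of type 4+2, 3+2+1, 3+1+1+1, 2+1+1+1+1 (265 of its 720 elements, about 37% of primes). None of the 21 primes tested shows any such pattern (for each of these groups the chance of that is below 10^-4), which rules them out. Hence G = PGL(2,5) (6T14), of order 120.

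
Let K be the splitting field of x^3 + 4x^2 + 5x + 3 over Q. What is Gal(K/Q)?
The polynomial is an irreducible cubic over Q and its discriminant is -31, which is not a perfect square. For an irreducible cubic, a non-square discriminant gives Galois group S_3.

S_3, the symmetric group on 3 letters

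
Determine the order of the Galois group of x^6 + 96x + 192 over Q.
The degree of the splitting field over Q equals the order of the Galois group, so first determine the group. The polynomial f is an irreducible sextic over Q, so G = Gal(f/Q) is one of the 16 transitive subgroups 6T1, ..., 6T16 of S_6. The discriminant of f is -9727331052552192, which is not a perfect square, so G is not contained in A_6. The transitive groups of degree 6 not contained in A_6 are: C_6 (6T1, order 6), S_3 (6T2, order 6), D_6 (6T3, order 12), C_3 x S_3 (6T5, order 18), A_4 x C_2 (6T6, order 24), S_4 (6T8, order 24), S_3 x S_3 (6T9, order 36), S_4 x C_2 (6T11, order 48), (S_3 x S_3) : C_2 (6T13, order 72), PGL(2,5) (6T14, order 120), S_6 (6T16, order 720). By Dedekind's theorem, for a prime p not dividing disc(f) the degrees of the irreducible factors of f mod p form the cycle type of an element of G. Factoring f modulo the 27 such primes p <= 127 (skipping 2, 3, 17, 43, which divide the discriminant), each new pattern first appears at: mod 5: f = (x^6 + x + 2), pattern 6; mod 7: f = (x + 5)(x^2 + 6x + 3)(x^3 + 3x^2 + 4x + 3), pattern 3+2+1; mod 11: f = (x^2 + 4x + 8)(x^4 + 7x^3 + 8x^2 + 2), pattern 4+2; mod 13: f = (x + 7)(x + 10)(x^2 + 2x + 12)(x^2 + 7x + 11), pattern 2+2+1+1; mod 61: f = (x + 4)(x + 8)(x + 20)(x + 42)(x^2 + 48x + 17), pattern 2+1+1+1+1; mod 97: f = (x + 1)(x + 20)(x + 24)(x^3 + 52x^2 + 46x + 78), pattern 3+1+1+1; mod 113: f = (x^2 + 8x + 40)(x^2 + 15x + 62)(x^2 + 90x + 81), pattern 2+2+2; mod 127: f = (x^3 + 49x^2 + 43x + 17)(x^3 + 78x^2 + 72x + 86), pattern 3+3. No other pattern occurs in this range, so the set of observed cycle types is {6, 3+2+1, 4+2, 2+2+1+1, 2+1+1+1+1, 3+1+1+1, 2+2+2, 3+3}. The candidates containing elements of all these cycle types are (S_3 x S_3) : C_2 (6T13) of order 72, S_6 (6T16) of order 720; the others are excluded. The observed types are precisely the cycle types that occur in (S_3 x S_3) : C_2 (6T13) (apart from the identity). Each of the other remaining candidates has further cycle types, and by the Chebotarev density theorem the matching factorization patterns would occur for a proportion of primes equal to their share of the group: S_6 (6T16) additionally contains elements of type 5+1, 4+1+1 (234 of its 720 elements, about 32% of primes). None of the 27 primes tested shows any such pattern (for each of these groups the chance of that is below 10^-4), which rules them out. Hence G = (S_3 x S_3) : C_2 (6T13), of order 72. The Galois group (S_3 x S_3) : C_2 (6T13) has order 72, so the splitting field has degree 72 over Q.

72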